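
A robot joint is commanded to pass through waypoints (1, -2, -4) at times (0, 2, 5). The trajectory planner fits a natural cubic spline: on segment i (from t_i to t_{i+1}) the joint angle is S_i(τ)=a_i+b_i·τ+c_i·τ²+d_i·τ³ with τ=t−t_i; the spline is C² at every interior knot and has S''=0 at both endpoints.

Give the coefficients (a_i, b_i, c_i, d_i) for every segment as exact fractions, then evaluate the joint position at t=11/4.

  seg 0: a=1 b=-5/3 c=0 d=1/24
  seg 1: a=-2 b=-7/6 c=1/4 d=-1/36
S(11/4) = -703/256

Δ: Δ0=-3/2, Δ1=-2/3
row 1: diag=10, rhs=5; c'=3/10, d'=1/2
back: M1=1/2
M: M0=0, M1=1/2, M2=0
seg 0: a=1, c=M0/2=0, d=(M1−M0)/(6·2)=1/24, b=Δ0−h0·(2M0+M1)/6=-5/3
seg 1: a=-2, c=M1/2=1/4, d=(M2−M1)/(6·3)=-1/36, b=Δ1−h1·(2M1+M2)/6=-7/6
t_q=11/4 → seg 1, τ=3/4; S=-2+-7/6·τ+1/4·τ²+-1/36·τ³=-703/256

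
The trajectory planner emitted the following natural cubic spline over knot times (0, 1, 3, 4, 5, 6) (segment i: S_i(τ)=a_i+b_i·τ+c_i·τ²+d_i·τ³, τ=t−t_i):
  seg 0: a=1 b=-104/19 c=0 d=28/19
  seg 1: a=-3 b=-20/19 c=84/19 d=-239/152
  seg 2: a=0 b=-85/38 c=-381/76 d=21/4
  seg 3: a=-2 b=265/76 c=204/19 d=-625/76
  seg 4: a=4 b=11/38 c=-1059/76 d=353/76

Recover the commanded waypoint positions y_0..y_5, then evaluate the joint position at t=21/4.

y_0 = S_0(0) = a_0 = 1
y_1 = S_1(0) = a_1 = -3
y_2 = S_2(0) = a_2 = 0
y_3 = S_3(0) = a_3 = -2
y_4 = S_4(0) = a_4 = 4
y_5 = S_4(1) = -5
t_q=21/4 is in segment 4 (τ=1/4); S_4(τ)=15925/4864

y_0=1 y_1=-3 y_2=0 y_3=-2 y_4=4 y_5=-5
S(21/4) = 15925/4864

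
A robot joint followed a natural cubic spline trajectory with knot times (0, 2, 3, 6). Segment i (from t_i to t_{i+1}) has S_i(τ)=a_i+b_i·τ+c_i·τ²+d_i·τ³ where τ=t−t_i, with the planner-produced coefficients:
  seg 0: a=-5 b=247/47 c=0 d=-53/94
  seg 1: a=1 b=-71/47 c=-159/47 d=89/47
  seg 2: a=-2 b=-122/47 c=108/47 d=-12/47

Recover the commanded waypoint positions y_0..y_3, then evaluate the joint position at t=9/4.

y_0 = S_0(0) = a_0 = -5
y_1 = S_1(0) = a_1 = 1
y_2 = S_2(0) = a_2 = -2
y_3 = S_2(3) = 4
t_q=9/4 is in segment 1 (τ=1/4); S_1(τ)=1325/3008

y_0=-5 y_1=1 y_2=-2 y_3=4
S(9/4) = 1325/3008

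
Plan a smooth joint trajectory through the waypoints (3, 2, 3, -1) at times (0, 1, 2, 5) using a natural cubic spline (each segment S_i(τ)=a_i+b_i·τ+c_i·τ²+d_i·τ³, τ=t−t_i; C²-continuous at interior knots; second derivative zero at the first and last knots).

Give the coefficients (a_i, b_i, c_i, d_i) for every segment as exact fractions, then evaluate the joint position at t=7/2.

  seg 0: a=3 b=-148/93 c=0 d=55/93
  seg 1: a=2 b=17/93 c=55/31 d=-89/93
  seg 2: a=3 b=80/93 c=-34/31 d=34/279
S(7/2) = 277/124

Δ: Δ0=-1, Δ1=1, Δ2=-4/3
row 1: diag=4, rhs=12; c'=1/4, d'=3
row 2: denom=8−1·1/4=31/4; d'=(-14−1·3)/(31/4)=-68/31
back: M2=-68/31
back: M1=3−1/4·-68/31=110/31
M: M0=0, M1=110/31, M2=-68/31, M3=0
seg 0: a=3, c=M0/2=0, d=(M1−M0)/(6·1)=55/93, b=Δ0−h0·(2M0+M1)/6=-148/93
seg 1: a=2, c=M1/2=55/31, d=(M2−M1)/(6·1)=-89/93, b=Δ1−h1·(2M1+M2)/6=17/93
seg 2: a=3, c=M2/2=-34/31, d=(M3−M2)/(6·3)=34/279, b=Δ2−h2·(2M2+M3)/6=80/93
t_q=7/2 → seg 2, τ=3/2; S=3+80/93·τ+-34/31·τ²+34/279·τ³=277/124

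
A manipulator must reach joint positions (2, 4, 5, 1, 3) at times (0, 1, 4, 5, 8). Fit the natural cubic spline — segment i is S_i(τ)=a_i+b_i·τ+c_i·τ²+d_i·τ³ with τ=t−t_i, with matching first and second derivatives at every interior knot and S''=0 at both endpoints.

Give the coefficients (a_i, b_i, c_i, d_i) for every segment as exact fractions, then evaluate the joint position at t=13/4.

  seg 0: a=2 b=851/432 c=0 d=13/432
  seg 1: a=4 b=445/216 c=13/144 d=-863/3888
  seg 2: a=5 b=-1465/432 c=-103/54 d=187/144
  seg 3: a=1 b=-715/216 c=859/432 d=-859/3888
S(13/4) = 20165/3072

Δ: Δ0=2, Δ1=1/3, Δ2=-4, Δ3=2/3
row 1: diag=8, rhs=-10; c'=3/8, d'=-5/4
row 2: denom=8−3·3/8=55/8; d'=(-26−3·-5/4)/(55/8)=-178/55
row 3: denom=8−1·8/55=432/55; d'=(28−1·-178/55)/(432/55)=859/216
back: M3=859/216
back: M2=-178/55−8/55·859/216=-103/27
back: M1=-5/4−3/8·-103/27=13/72
M: M0=0, M1=13/72, M2=-103/27, M3=859/216, M4=0
seg 0: a=2, c=M0/2=0, d=(M1−M0)/(6·1)=13/432, b=Δ0−h0·(2M0+M1)/6=851/432
seg 1: a=4, c=M1/2=13/144, d=(M2−M1)/(6·3)=-863/3888, b=Δ1−h1·(2M1+M2)/6=445/216
seg 2: a=5, c=M2/2=-103/54, d=(M3−M2)/(6·1)=187/144, b=Δ2−h2·(2M2+M3)/6=-1465/432
seg 3: a=1, c=M3/2=859/432, d=(M4−M3)/(6·3)=-859/3888, b=Δ3−h3·(2M3+M4)/6=-715/216
t_q=13/4 → seg 1, τ=9/4; S=4+445/216·τ+13/144·τ²+-863/3888·τ³=20165/3072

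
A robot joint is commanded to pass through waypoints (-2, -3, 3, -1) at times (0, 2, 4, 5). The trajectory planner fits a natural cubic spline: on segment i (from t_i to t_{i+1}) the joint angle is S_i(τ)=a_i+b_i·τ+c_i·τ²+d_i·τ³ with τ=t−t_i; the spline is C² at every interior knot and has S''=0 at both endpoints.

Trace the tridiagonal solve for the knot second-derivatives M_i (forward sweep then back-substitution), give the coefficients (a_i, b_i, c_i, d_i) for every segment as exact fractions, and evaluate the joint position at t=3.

Δ: Δ0=-1/2, Δ1=3, Δ2=-4
row 1: diag=8, rhs=21; c'=1/4, d'=21/8
row 2: denom=6−2·1/4=11/2; d'=(-42−2·21/8)/(11/2)=-189/22
back: M2=-189/22
back: M1=21/8−1/4·-189/22=105/22
M: M0=0, M1=105/22, M2=-189/22, M3=0
seg 0: a=-2, c=M0/2=0, d=(M1−M0)/(6·2)=35/88, b=Δ0−h0·(2M0+M1)/6=-23/11
seg 1: a=-3, c=M1/2=105/44, d=(M2−M1)/(6·2)=-49/44, b=Δ1−h1·(2M1+M2)/6=59/22
seg 2: a=3, c=M2/2=-189/44, d=(M3−M2)/(6·1)=63/44, b=Δ2−h2·(2M2+M3)/6=-25/22
t_q=3 → seg 1, τ=1; S=-3+59/22·τ+105/44·τ²+-49/44·τ³=21/22

  seg 0: a=-2 b=-23/11 c=0 d=35/88
  seg 1: a=-3 b=59/22 c=105/44 d=-49/44
  seg 2: a=3 b=-25/22 c=-189/44 d=63/44
S(3) = 21/22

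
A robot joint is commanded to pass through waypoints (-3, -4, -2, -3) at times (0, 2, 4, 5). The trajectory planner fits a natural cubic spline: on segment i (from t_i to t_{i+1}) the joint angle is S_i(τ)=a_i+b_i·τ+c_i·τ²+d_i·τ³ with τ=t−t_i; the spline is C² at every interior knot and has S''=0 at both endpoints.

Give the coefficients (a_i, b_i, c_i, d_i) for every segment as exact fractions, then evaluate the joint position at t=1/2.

Δ: Δ0=-1/2, Δ1=1, Δ2=-1
row 1: diag=8, rhs=9; c'=1/4, d'=9/8
row 2: denom=6−2·1/4=11/2; d'=(-12−2·9/8)/(11/2)=-57/22
back: M2=-57/22
back: M1=9/8−1/4·-57/22=39/22
M: M0=0, M1=39/22, M2=-57/22, M3=0
seg 0: a=-3, c=M0/2=0, d=(M1−M0)/(6·2)=13/88, b=Δ0−h0·(2M0+M1)/6=-12/11
seg 1: a=-4, c=M1/2=39/44, d=(M2−M1)/(6·2)=-4/11, b=Δ1−h1·(2M1+M2)/6=15/22
seg 2: a=-2, c=M2/2=-57/44, d=(M3−M2)/(6·1)=19/44, b=Δ2−h2·(2M2+M3)/6=-3/22
t_q=1/2 → seg 0, τ=1/2; S=-3+-12/11·τ+0·τ²+13/88·τ³=-2483/704

  seg 0: a=-3 b=-12/11 c=0 d=13/88
  seg 1: a=-4 b=15/22 c=39/44 d=-4/11
  seg 2: a=-2 b=-3/22 c=-57/44 d=19/44
S(1/2) = -2483/704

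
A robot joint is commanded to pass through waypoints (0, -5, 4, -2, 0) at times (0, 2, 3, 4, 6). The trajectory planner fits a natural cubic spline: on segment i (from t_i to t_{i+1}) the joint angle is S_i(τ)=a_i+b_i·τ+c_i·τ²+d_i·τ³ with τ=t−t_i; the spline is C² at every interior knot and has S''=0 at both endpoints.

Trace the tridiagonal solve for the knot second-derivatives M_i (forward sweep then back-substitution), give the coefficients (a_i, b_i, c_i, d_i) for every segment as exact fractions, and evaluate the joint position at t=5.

Δ: Δ0=-5/2, Δ1=9, Δ2=-6, Δ3=1
row 1: diag=6, rhs=69; c'=1/6, d'=23/2
row 2: denom=4−1·1/6=23/6; d'=(-90−1·23/2)/(23/6)=-609/23
row 3: denom=6−1·6/23=132/23; d'=(42−1·-609/23)/(132/23)=525/44
back: M3=525/44
back: M2=-609/23−6/23·525/44=-651/22
back: M1=23/2−1/6·-651/22=723/44
M: M0=0, M1=723/44, M2=-651/22, M3=525/44, M4=0
seg 0: a=0, c=M0/2=0, d=(M1−M0)/(6·2)=241/176, b=Δ0−h0·(2M0+M1)/6=-351/44
seg 1: a=-5, c=M1/2=723/88, d=(M2−M1)/(6·1)=-675/88, b=Δ1−h1·(2M1+M2)/6=93/11
seg 2: a=4, c=M2/2=-651/44, d=(M3−M2)/(6·1)=609/88, b=Δ2−h2·(2M2+M3)/6=15/8
seg 3: a=-2, c=M3/2=525/88, d=(M4−M3)/(6·2)=-175/176, b=Δ3−h3·(2M3+M4)/6=-153/22
t_q=5 → seg 3, τ=1; S=-2+-153/22·τ+525/88·τ²+-175/176·τ³=-701/176

  seg 0: a=0 b=-351/44 c=0 d=241/176
  seg 1: a=-5 b=93/11 c=723/88 d=-675/88
  seg 2: a=4 b=15/8 c=-651/44 d=609/88
  seg 3: a=-2 b=-153/22 c=525/88 d=-175/176
S(5) = -701/176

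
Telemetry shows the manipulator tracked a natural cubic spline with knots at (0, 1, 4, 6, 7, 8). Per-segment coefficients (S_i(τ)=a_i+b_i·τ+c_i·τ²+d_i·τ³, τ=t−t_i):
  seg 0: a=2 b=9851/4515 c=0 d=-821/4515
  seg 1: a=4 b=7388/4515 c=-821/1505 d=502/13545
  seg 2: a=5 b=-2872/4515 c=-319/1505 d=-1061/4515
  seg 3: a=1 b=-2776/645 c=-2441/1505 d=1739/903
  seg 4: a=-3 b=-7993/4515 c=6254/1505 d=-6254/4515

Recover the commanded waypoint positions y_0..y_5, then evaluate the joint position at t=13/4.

y_0 = S_0(0) = a_0 = 2
y_1 = S_1(0) = a_1 = 4
y_2 = S_2(0) = a_2 = 5
y_3 = S_3(0) = a_3 = 1
y_4 = S_4(0) = a_4 = -3
y_5 = S_4(1) = -2
t_q=13/4 is in segment 1 (τ=9/4); S_1(τ)=257281/48160

y_0=2 y_1=4 y_2=5 y_3=1 y_4=-3 y_5=-2
S(13/4) = 257281/48160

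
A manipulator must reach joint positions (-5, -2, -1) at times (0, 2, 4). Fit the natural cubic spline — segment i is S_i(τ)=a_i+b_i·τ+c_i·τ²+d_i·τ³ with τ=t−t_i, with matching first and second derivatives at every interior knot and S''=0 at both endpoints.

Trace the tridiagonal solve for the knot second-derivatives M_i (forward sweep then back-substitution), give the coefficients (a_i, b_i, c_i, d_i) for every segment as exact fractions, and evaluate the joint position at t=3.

  seg 0: a=-5 b=7/4 c=0 d=-1/16
  seg 1: a=-2 b=1 c=-3/8 d=1/16
S(3) = -21/16

Δ: Δ0=3/2, Δ1=1/2
row 1: diag=8, rhs=-6; c'=1/4, d'=-3/4
back: M1=-3/4
M: M0=0, M1=-3/4, M2=0
seg 0: a=-5, c=M0/2=0, d=(M1−M0)/(6·2)=-1/16, b=Δ0−h0·(2M0+M1)/6=7/4
seg 1: a=-2, c=M1/2=-3/8, d=(M2−M1)/(6·2)=1/16, b=Δ1−h1·(2M1+M2)/6=1
t_q=3 → seg 1, τ=1; S=-2+1·τ+-3/8·τ²+1/16·τ³=-21/16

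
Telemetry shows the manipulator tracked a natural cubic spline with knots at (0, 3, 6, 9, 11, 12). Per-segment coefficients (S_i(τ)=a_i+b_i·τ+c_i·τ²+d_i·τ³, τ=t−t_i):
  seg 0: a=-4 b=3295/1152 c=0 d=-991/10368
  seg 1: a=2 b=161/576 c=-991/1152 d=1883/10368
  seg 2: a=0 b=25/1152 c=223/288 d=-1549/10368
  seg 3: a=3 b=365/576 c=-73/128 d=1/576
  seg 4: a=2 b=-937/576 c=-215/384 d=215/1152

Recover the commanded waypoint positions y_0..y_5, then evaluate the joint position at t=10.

y_0=-4 y_1=2 y_2=0 y_3=3 y_4=2 y_5=0
S(10) = 1177/384

y_0 = S_0(0) = a_0 = -4
y_1 = S_1(0) = a_1 = 2
y_2 = S_2(0) = a_2 = 0
y_3 = S_3(0) = a_3 = 3
y_4 = S_4(0) = a_4 = 2
y_5 = S_4(1) = 0
t_q=10 is in segment 3 (τ=1); S_3(τ)=1177/384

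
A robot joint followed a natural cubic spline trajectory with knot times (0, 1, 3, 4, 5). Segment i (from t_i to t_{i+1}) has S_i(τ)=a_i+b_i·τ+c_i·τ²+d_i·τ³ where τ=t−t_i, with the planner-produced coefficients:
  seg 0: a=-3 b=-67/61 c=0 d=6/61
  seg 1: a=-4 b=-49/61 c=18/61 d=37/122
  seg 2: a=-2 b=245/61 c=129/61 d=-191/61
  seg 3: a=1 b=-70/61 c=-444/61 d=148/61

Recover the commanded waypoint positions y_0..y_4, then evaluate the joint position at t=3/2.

y_0=-3 y_1=-4 y_2=-2 y_3=1 y_4=-5
S(3/2) = -4187/976

y_0 = S_0(0) = a_0 = -3
y_1 = S_1(0) = a_1 = -4
y_2 = S_2(0) = a_2 = -2
y_3 = S_3(0) = a_3 = 1
y_4 = S_3(1) = -5
t_q=3/2 is in segment 1 (τ=1/2); S_1(τ)=-4187/976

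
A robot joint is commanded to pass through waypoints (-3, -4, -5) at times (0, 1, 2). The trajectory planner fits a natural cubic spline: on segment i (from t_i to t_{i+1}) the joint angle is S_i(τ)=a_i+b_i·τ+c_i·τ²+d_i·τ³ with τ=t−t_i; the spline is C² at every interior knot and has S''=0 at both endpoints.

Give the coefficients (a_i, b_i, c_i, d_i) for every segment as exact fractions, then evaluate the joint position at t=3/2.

Δ: Δ0=-1, Δ1=-1
row 1: diag=4, rhs=0; c'=1/4, d'=0
back: M1=0
M: M0=0, M1=0, M2=0
seg 0: a=-3, c=M0/2=0, d=(M1−M0)/(6·1)=0, b=Δ0−h0·(2M0+M1)/6=-1
seg 1: a=-4, c=M1/2=0, d=(M2−M1)/(6·1)=0, b=Δ1−h1·(2M1+M2)/6=-1
t_q=3/2 → seg 1, τ=1/2; S=-4+-1·τ+0·τ²+0·τ³=-9/2

  seg 0: a=-3 b=-1 c=0 d=0
  seg 1: a=-4 b=-1 c=0 d=0
S(3/2) = -9/2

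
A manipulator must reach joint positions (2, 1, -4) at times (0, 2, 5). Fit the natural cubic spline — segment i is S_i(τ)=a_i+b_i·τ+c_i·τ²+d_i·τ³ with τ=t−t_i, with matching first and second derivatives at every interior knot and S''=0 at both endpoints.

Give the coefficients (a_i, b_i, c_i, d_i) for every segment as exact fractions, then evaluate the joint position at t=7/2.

Δ: Δ0=-1/2, Δ1=-5/3
row 1: diag=10, rhs=-7; c'=3/10, d'=-7/10
back: M1=-7/10
M: M0=0, M1=-7/10, M2=0
seg 0: a=2, c=M0/2=0, d=(M1−M0)/(6·2)=-7/120, b=Δ0−h0·(2M0+M1)/6=-4/15
seg 1: a=1, c=M1/2=-7/20, d=(M2−M1)/(6·3)=7/180, b=Δ1−h1·(2M1+M2)/6=-29/30
t_q=7/2 → seg 1, τ=3/2; S=1+-29/30·τ+-7/20·τ²+7/180·τ³=-177/160

  seg 0: a=2 b=-4/15 c=0 d=-7/120
  seg 1: a=1 b=-29/30 c=-7/20 d=7/180
S(7/2) = -177/160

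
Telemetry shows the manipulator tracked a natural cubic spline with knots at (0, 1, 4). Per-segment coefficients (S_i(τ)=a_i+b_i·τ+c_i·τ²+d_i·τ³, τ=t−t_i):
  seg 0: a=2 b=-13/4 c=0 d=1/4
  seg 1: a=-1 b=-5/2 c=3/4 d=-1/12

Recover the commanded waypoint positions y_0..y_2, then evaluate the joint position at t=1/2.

y_0 = S_0(0) = a_0 = 2
y_1 = S_1(0) = a_1 = -1
y_2 = S_1(3) = -4
t_q=1/2 is in segment 0 (τ=1/2); S_0(τ)=13/32

y_0=2 y_1=-1 y_2=-4
S(1/2) = 13/32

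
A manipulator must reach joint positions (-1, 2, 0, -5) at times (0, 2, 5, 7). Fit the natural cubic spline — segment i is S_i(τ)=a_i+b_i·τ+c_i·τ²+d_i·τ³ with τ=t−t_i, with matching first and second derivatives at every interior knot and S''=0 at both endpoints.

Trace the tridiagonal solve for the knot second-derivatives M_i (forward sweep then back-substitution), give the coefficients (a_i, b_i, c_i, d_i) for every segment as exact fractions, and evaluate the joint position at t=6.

Δ: Δ0=3/2, Δ1=-2/3, Δ2=-5/2
row 1: diag=10, rhs=-13; c'=3/10, d'=-13/10
row 2: denom=10−3·3/10=91/10; d'=(-11−3·-13/10)/(91/10)=-71/91
back: M2=-71/91
back: M1=-13/10−3/10·-71/91=-97/91
M: M0=0, M1=-97/91, M2=-71/91, M3=0
seg 0: a=-1, c=M0/2=0, d=(M1−M0)/(6·2)=-97/1092, b=Δ0−h0·(2M0+M1)/6=1013/546
seg 1: a=2, c=M1/2=-97/182, d=(M2−M1)/(6·3)=1/63, b=Δ1−h1·(2M1+M2)/6=431/546
seg 2: a=0, c=M2/2=-71/182, d=(M3−M2)/(6·2)=71/1092, b=Δ2−h2·(2M2+M3)/6=-1081/546
t_q=6 → seg 2, τ=1; S=0+-1081/546·τ+-71/182·τ²+71/1092·τ³=-839/364

  seg 0: a=-1 b=1013/546 c=0 d=-97/1092
  seg 1: a=2 b=431/546 c=-97/182 d=1/63
  seg 2: a=0 b=-1081/546 c=-71/182 d=71/1092
S(6) = -839/364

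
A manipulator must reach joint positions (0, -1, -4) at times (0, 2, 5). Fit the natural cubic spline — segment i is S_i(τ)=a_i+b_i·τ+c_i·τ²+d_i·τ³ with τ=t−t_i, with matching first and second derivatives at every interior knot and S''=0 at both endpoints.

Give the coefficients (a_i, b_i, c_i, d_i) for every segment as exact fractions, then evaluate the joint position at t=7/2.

  seg 0: a=0 b=-2/5 c=0 d=-1/40
  seg 1: a=-1 b=-7/10 c=-3/20 d=1/60
S(7/2) = -373/160

Δ: Δ0=-1/2, Δ1=-1
row 1: diag=10, rhs=-3; c'=3/10, d'=-3/10
back: M1=-3/10
M: M0=0, M1=-3/10, M2=0
seg 0: a=0, c=M0/2=0, d=(M1−M0)/(6·2)=-1/40, b=Δ0−h0·(2M0+M1)/6=-2/5
seg 1: a=-1, c=M1/2=-3/20, d=(M2−M1)/(6·3)=1/60, b=Δ1−h1·(2M1+M2)/6=-7/10
t_q=7/2 → seg 1, τ=3/2; S=-1+-7/10·τ+-3/20·τ²+1/60·τ³=-373/160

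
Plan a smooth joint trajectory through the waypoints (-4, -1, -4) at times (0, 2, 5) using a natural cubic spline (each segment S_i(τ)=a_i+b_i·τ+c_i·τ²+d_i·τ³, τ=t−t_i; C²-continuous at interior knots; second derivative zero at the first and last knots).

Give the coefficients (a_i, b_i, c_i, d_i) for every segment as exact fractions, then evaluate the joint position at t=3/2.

  seg 0: a=-4 b=2 c=0 d=-1/8
  seg 1: a=-1 b=1/2 c=-3/4 d=1/12
S(3/2) = -91/64

Δ: Δ0=3/2, Δ1=-1
row 1: diag=10, rhs=-15; c'=3/10, d'=-3/2
back: M1=-3/2
M: M0=0, M1=-3/2, M2=0
seg 0: a=-4, c=M0/2=0, d=(M1−M0)/(6·2)=-1/8, b=Δ0−h0·(2M0+M1)/6=2
seg 1: a=-1, c=M1/2=-3/4, d=(M2−M1)/(6·3)=1/12, b=Δ1−h1·(2M1+M2)/6=1/2
t_q=3/2 → seg 0, τ=3/2; S=-4+2·τ+0·τ²+-1/8·τ³=-91/64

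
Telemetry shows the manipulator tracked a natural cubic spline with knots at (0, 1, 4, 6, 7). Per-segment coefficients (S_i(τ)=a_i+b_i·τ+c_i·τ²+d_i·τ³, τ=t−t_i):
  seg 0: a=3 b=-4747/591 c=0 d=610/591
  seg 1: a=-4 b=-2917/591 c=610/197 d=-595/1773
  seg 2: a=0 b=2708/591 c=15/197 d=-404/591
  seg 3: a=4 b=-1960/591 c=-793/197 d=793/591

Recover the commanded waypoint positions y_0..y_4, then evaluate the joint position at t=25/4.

y_0 = S_0(0) = a_0 = 3
y_1 = S_1(0) = a_1 = -4
y_2 = S_2(0) = a_2 = 0
y_3 = S_3(0) = a_3 = 4
y_4 = S_3(1) = -2
t_q=25/4 is in segment 3 (τ=1/4); S_3(τ)=37071/12608

y_0=3 y_1=-4 y_2=0 y_3=4 y_4=-2
S(25/4) = 37071/12608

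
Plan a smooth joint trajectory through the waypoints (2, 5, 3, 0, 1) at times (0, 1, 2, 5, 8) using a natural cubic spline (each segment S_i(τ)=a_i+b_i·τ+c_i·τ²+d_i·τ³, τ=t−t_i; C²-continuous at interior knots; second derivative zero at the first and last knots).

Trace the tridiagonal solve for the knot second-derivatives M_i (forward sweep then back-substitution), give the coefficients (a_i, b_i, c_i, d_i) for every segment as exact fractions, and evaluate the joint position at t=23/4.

Δ: Δ0=3, Δ1=-2, Δ2=-1, Δ3=1/3
row 1: diag=4, rhs=-30; c'=1/4, d'=-15/2
row 2: denom=8−1·1/4=31/4; d'=(6−1·-15/2)/(31/4)=54/31
row 3: denom=12−3·12/31=336/31; d'=(8−3·54/31)/(336/31)=43/168
back: M3=43/168
back: M2=54/31−12/31·43/168=23/14
back: M1=-15/2−1/4·23/14=-443/56
M: M0=0, M1=-443/56, M2=23/14, M3=43/168, M4=0
seg 0: a=2, c=M0/2=0, d=(M1−M0)/(6·1)=-443/336, b=Δ0−h0·(2M0+M1)/6=1451/336
seg 1: a=5, c=M1/2=-443/112, d=(M2−M1)/(6·1)=535/336, b=Δ1−h1·(2M1+M2)/6=61/168
seg 2: a=3, c=M2/2=23/28, d=(M3−M2)/(6·3)=-233/3024, b=Δ2−h2·(2M2+M3)/6=-133/48
seg 3: a=0, c=M3/2=43/336, d=(M4−M3)/(6·3)=-43/3024, b=Δ3−h3·(2M3+M4)/6=13/168
t_q=23/4 → seg 3, τ=3/4; S=0+13/168·τ+43/336·τ²+-43/3024·τ³=127/1024

  seg 0: a=2 b=1451/336 c=0 d=-443/336
  seg 1: a=5 b=61/168 c=-443/112 d=535/336
  seg 2: a=3 b=-133/48 c=23/28 d=-233/3024
  seg 3: a=0 b=13/168 c=43/336 d=-43/3024
S(23/4) = 127/1024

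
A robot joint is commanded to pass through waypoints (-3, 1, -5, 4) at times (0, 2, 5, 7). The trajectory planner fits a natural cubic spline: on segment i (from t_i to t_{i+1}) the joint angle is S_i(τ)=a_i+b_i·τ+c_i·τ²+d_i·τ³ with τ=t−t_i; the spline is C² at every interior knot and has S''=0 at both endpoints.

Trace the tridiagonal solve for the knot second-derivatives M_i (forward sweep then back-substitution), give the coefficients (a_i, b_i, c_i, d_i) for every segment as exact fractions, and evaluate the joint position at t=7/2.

  seg 0: a=-3 b=43/13 c=0 d=-17/52
  seg 1: a=1 b=-8/13 c=-51/26 d=1/2
  seg 2: a=-5 b=29/26 c=33/13 d=-11/26
S(7/2) = -551/208

Δ: Δ0=2, Δ1=-2, Δ2=9/2
row 1: diag=10, rhs=-24; c'=3/10, d'=-12/5
row 2: denom=10−3·3/10=91/10; d'=(39−3·-12/5)/(91/10)=66/13
back: M2=66/13
back: M1=-12/5−3/10·66/13=-51/13
M: M0=0, M1=-51/13, M2=66/13, M3=0
seg 0: a=-3, c=M0/2=0, d=(M1−M0)/(6·2)=-17/52, b=Δ0−h0·(2M0+M1)/6=43/13
seg 1: a=1, c=M1/2=-51/26, d=(M2−M1)/(6·3)=1/2, b=Δ1−h1·(2M1+M2)/6=-8/13
seg 2: a=-5, c=M2/2=33/13, d=(M3−M2)/(6·2)=-11/26, b=Δ2−h2·(2M2+M3)/6=29/26
t_q=7/2 → seg 1, τ=3/2; S=1+-8/13·τ+-51/26·τ²+1/2·τ³=-551/208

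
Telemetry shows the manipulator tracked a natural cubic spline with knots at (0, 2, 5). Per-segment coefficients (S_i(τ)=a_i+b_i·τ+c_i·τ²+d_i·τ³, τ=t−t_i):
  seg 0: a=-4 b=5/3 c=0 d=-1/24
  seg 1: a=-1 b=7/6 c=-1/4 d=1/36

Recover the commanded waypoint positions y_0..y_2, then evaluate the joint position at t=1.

y_0 = S_0(0) = a_0 = -4
y_1 = S_1(0) = a_1 = -1
y_2 = S_1(3) = 1
t_q=1 is in segment 0 (τ=1); S_0(τ)=-19/8

y_0=-4 y_1=-1 y_2=1
S(1) = -19/8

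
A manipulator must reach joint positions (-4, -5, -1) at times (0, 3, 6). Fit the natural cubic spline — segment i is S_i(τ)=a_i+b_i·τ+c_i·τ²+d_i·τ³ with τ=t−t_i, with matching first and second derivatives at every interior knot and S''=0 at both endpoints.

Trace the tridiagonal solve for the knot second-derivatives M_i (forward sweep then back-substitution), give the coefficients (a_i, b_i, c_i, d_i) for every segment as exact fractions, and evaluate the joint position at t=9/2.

Δ: Δ0=-1/3, Δ1=4/3
row 1: diag=12, rhs=10; c'=1/4, d'=5/6
back: M1=5/6
M: M0=0, M1=5/6, M2=0
seg 0: a=-4, c=M0/2=0, d=(M1−M0)/(6·3)=5/108, b=Δ0−h0·(2M0+M1)/6=-3/4
seg 1: a=-5, c=M1/2=5/12, d=(M2−M1)/(6·3)=-5/108, b=Δ1−h1·(2M1+M2)/6=1/2
t_q=9/2 → seg 1, τ=3/2; S=-5+1/2·τ+5/12·τ²+-5/108·τ³=-111/32

  seg 0: a=-4 b=-3/4 c=0 d=5/108
  seg 1: a=-5 b=1/2 c=5/12 d=-5/108
S(9/2) = -111/32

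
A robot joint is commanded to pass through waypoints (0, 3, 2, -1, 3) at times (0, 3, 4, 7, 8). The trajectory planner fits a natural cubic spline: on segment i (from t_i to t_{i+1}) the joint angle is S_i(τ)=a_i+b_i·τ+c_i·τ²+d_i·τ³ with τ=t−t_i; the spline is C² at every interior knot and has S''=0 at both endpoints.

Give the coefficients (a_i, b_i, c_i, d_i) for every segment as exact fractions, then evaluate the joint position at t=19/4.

Δ: Δ0=1, Δ1=-1, Δ2=-1, Δ3=4
row 1: diag=8, rhs=-12; c'=1/8, d'=-3/2
row 2: denom=8−1·1/8=63/8; d'=(0−1·-3/2)/(63/8)=4/21
row 3: denom=8−3·8/21=48/7; d'=(30−3·4/21)/(48/7)=103/24
back: M3=103/24
back: M2=4/21−8/21·103/24=-13/9
back: M1=-3/2−1/8·-13/9=-95/72
M: M0=0, M1=-95/72, M2=-13/9, M3=103/24, M4=0
seg 0: a=0, c=M0/2=0, d=(M1−M0)/(6·3)=-95/1296, b=Δ0−h0·(2M0+M1)/6=239/144
seg 1: a=3, c=M1/2=-95/144, d=(M2−M1)/(6·1)=-1/48, b=Δ1−h1·(2M1+M2)/6=-23/72
seg 2: a=2, c=M2/2=-13/18, d=(M3−M2)/(6·3)=413/1296, b=Δ2−h2·(2M2+M3)/6=-245/144
seg 3: a=-1, c=M3/2=103/48, d=(M4−M3)/(6·1)=-103/144, b=Δ3−h3·(2M3+M4)/6=185/72
t_q=19/4 → seg 2, τ=3/4; S=2+-245/144·τ+-13/18·τ²+413/1296·τ³=463/1024

  seg 0: a=0 b=239/144 c=0 d=-95/1296
  seg 1: a=3 b=-23/72 c=-95/144 d=-1/48
  seg 2: a=2 b=-245/144 c=-13/18 d=413/1296
  seg 3: a=-1 b=185/72 c=103/48 d=-103/144
S(19/4) = 463/1024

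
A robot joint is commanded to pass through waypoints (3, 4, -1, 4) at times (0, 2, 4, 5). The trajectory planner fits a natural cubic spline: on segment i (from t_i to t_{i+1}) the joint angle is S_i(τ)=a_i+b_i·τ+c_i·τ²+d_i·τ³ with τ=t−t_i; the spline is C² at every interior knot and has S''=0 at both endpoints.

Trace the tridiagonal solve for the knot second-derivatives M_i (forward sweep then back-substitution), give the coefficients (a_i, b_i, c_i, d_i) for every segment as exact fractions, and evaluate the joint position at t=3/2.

  seg 0: a=3 b=2 c=0 d=-3/8
  seg 1: a=4 b=-5/2 c=-9/4 d=9/8
  seg 2: a=-1 b=2 c=9/2 d=-3/2
S(3/2) = 303/64

Δ: Δ0=1/2, Δ1=-5/2, Δ2=5
row 1: diag=8, rhs=-18; c'=1/4, d'=-9/4
row 2: denom=6−2·1/4=11/2; d'=(45−2·-9/4)/(11/2)=9
back: M2=9
back: M1=-9/4−1/4·9=-9/2
M: M0=0, M1=-9/2, M2=9, M3=0
seg 0: a=3, c=M0/2=0, d=(M1−M0)/(6·2)=-3/8, b=Δ0−h0·(2M0+M1)/6=2
seg 1: a=4, c=M1/2=-9/4, d=(M2−M1)/(6·2)=9/8, b=Δ1−h1·(2M1+M2)/6=-5/2
seg 2: a=-1, c=M2/2=9/2, d=(M3−M2)/(6·1)=-3/2, b=Δ2−h2·(2M2+M3)/6=2
t_q=3/2 → seg 0, τ=3/2; S=3+2·τ+0·τ²+-3/8·τ³=303/64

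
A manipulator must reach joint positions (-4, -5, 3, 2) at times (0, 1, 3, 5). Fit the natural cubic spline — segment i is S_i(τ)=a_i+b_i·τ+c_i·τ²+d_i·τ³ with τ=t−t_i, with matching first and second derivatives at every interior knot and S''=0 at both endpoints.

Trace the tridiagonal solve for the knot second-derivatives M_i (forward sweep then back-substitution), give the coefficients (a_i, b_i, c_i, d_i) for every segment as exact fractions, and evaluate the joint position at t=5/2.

  seg 0: a=-4 b=-93/44 c=0 d=49/44
  seg 1: a=-5 b=27/22 c=147/44 d=-43/44
  seg 2: a=3 b=63/22 c=-111/44 d=37/88
S(5/2) = 373/352

Δ: Δ0=-1, Δ1=4, Δ2=-1/2
row 1: diag=6, rhs=30; c'=1/3, d'=5
row 2: denom=8−2·1/3=22/3; d'=(-27−2·5)/(22/3)=-111/22
back: M2=-111/22
back: M1=5−1/3·-111/22=147/22
M: M0=0, M1=147/22, M2=-111/22, M3=0
seg 0: a=-4, c=M0/2=0, d=(M1−M0)/(6·1)=49/44, b=Δ0−h0·(2M0+M1)/6=-93/44
seg 1: a=-5, c=M1/2=147/44, d=(M2−M1)/(6·2)=-43/44, b=Δ1−h1·(2M1+M2)/6=27/22
seg 2: a=3, c=M2/2=-111/44, d=(M3−M2)/(6·2)=37/88, b=Δ2−h2·(2M2+M3)/6=63/22
t_q=5/2 → seg 1, τ=3/2; S=-5+27/22·τ+147/44·τ²+-43/44·τ³=373/352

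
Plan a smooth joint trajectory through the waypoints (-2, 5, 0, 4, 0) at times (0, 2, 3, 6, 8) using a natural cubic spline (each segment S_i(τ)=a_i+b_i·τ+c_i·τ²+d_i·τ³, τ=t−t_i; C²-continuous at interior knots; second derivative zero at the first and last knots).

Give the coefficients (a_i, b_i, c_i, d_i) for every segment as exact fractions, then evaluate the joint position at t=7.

  seg 0: a=-2 b=8429/1248 c=0 d=-4061/4992
  seg 1: a=5 b=-1877/624 c=-4061/832 d=7211/2496
  seg 2: a=0 b=-10241/2496 c=1575/416 d=-379/576
  seg 3: a=4 b=529/624 c=-1777/832 d=1777/4992
S(7) = 5105/1664

Δ: Δ0=7/2, Δ1=-5, Δ2=4/3, Δ3=-2
row 1: diag=6, rhs=-51; c'=1/6, d'=-17/2
row 2: denom=8−1·1/6=47/6; d'=(38−1·-17/2)/(47/6)=279/47
row 3: denom=10−3·18/47=416/47; d'=(-20−3·279/47)/(416/47)=-1777/416
back: M3=-1777/416
back: M2=279/47−18/47·-1777/416=1575/208
back: M1=-17/2−1/6·1575/208=-4061/416
M: M0=0, M1=-4061/416, M2=1575/208, M3=-1777/416, M4=0
seg 0: a=-2, c=M0/2=0, d=(M1−M0)/(6·2)=-4061/4992, b=Δ0−h0·(2M0+M1)/6=8429/1248
seg 1: a=5, c=M1/2=-4061/832, d=(M2−M1)/(6·1)=7211/2496, b=Δ1−h1·(2M1+M2)/6=-1877/624
seg 2: a=0, c=M2/2=1575/416, d=(M3−M2)/(6·3)=-379/576, b=Δ2−h2·(2M2+M3)/6=-10241/2496
seg 3: a=4, c=M3/2=-1777/832, d=(M4−M3)/(6·2)=1777/4992, b=Δ3−h3·(2M3+M4)/6=529/624
t_q=7 → seg 3, τ=1; S=4+529/624·τ+-1777/832·τ²+1777/4992·τ³=5105/1664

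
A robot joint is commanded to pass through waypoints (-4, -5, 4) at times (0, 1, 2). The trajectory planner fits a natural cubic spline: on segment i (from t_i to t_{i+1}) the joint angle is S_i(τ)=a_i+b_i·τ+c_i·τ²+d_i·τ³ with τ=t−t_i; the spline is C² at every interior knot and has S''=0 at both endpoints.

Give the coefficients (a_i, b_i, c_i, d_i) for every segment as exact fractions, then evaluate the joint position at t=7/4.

  seg 0: a=-4 b=-7/2 c=0 d=5/2
  seg 1: a=-5 b=4 c=15/2 d=-5/2
S(7/4) = 149/128

Δ: Δ0=-1, Δ1=9
row 1: diag=4, rhs=60; c'=1/4, d'=15
back: M1=15
M: M0=0, M1=15, M2=0
seg 0: a=-4, c=M0/2=0, d=(M1−M0)/(6·1)=5/2, b=Δ0−h0·(2M0+M1)/6=-7/2
seg 1: a=-5, c=M1/2=15/2, d=(M2−M1)/(6·1)=-5/2, b=Δ1−h1·(2M1+M2)/6=4
t_q=7/4 → seg 1, τ=3/4; S=-5+4·τ+15/2·τ²+-5/2·τ³=149/128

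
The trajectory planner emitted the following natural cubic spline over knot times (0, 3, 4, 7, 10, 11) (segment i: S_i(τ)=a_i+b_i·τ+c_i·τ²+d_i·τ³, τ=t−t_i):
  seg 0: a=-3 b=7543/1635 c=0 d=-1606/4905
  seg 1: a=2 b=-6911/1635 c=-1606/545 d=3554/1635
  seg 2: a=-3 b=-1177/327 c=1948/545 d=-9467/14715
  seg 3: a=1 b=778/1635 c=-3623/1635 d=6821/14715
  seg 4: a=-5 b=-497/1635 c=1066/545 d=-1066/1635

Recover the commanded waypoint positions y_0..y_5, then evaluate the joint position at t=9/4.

y_0 = S_0(0) = a_0 = -3
y_1 = S_1(0) = a_1 = 2
y_2 = S_2(0) = a_2 = -3
y_3 = S_3(0) = a_3 = 1
y_4 = S_4(0) = a_4 = -5
y_5 = S_4(1) = -4
t_q=9/4 is in segment 0 (τ=9/4); S_0(τ)=63669/17440

y_0=-3 y_1=2 y_2=-3 y_3=1 y_4=-5 y_5=-4
S(9/4) = 63669/17440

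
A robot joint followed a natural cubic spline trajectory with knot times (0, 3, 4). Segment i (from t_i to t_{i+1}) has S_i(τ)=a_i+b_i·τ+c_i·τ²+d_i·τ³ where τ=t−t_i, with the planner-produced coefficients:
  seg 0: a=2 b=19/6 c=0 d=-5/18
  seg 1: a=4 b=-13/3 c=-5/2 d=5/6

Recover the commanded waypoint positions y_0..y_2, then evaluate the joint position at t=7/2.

y_0 = S_0(0) = a_0 = 2
y_1 = S_1(0) = a_1 = 4
y_2 = S_1(1) = -2
t_q=7/2 is in segment 1 (τ=1/2); S_1(τ)=21/16

y_0=2 y_1=4 y_2=-2
S(7/2) = 21/16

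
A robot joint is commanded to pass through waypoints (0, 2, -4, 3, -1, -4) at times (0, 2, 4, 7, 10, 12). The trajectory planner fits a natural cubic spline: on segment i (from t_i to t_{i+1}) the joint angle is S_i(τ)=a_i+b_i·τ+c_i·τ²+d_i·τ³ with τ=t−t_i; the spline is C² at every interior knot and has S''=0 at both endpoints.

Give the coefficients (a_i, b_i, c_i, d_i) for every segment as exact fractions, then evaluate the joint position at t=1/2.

  seg 0: a=0 b=3113/1286 c=0 d=-1827/5144
  seg 1: a=2 b=-1184/643 c=-5481/2572 d=3991/5144
  seg 2: a=-4 b=-1357/1286 c=1623/643 d=-16141/34722
  seg 3: a=3 b=989/643 c=-6403/3858 d=8131/34722
  seg 4: a=-1 b=-2697/1286 c=288/643 d=-48/643
S(1/2) = 47981/41152

Δ: Δ0=1, Δ1=-3, Δ2=7/3, Δ3=-4/3, Δ4=-3/2
row 1: diag=8, rhs=-24; c'=1/4, d'=-3
row 2: denom=10−2·1/4=19/2; d'=(32−2·-3)/(19/2)=4
row 3: denom=12−3·6/19=210/19; d'=(-22−3·4)/(210/19)=-323/105
row 4: denom=10−3·19/70=643/70; d'=(-1−3·-323/105)/(643/70)=576/643
back: M4=576/643
back: M3=-323/105−19/70·576/643=-6403/1929
back: M2=4−6/19·-6403/1929=3246/643
back: M1=-3−1/4·3246/643=-5481/1286
M: M0=0, M1=-5481/1286, M2=3246/643, M3=-6403/1929, M4=576/643, M5=0
seg 0: a=0, c=M0/2=0, d=(M1−M0)/(6·2)=-1827/5144, b=Δ0−h0·(2M0+M1)/6=3113/1286
seg 1: a=2, c=M1/2=-5481/2572, d=(M2−M1)/(6·2)=3991/5144, b=Δ1−h1·(2M1+M2)/6=-1184/643
seg 2: a=-4, c=M2/2=1623/643, d=(M3−M2)/(6·3)=-16141/34722, b=Δ2−h2·(2M2+M3)/6=-1357/1286
seg 3: a=3, c=M3/2=-6403/3858, d=(M4−M3)/(6·3)=8131/34722, b=Δ3−h3·(2M3+M4)/6=989/643
seg 4: a=-1, c=M4/2=288/643, d=(M5−M4)/(6·2)=-48/643, b=Δ4−h4·(2M4+M5)/6=-2697/1286
t_q=1/2 → seg 0, τ=1/2; S=0+3113/1286·τ+0·τ²+-1827/5144·τ³=47981/41152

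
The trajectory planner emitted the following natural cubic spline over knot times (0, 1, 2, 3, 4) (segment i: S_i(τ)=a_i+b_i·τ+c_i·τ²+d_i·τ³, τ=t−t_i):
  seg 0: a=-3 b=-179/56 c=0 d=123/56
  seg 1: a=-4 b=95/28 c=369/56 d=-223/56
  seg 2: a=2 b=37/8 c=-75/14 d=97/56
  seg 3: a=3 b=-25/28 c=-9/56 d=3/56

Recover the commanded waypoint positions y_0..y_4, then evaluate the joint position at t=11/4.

y_0=-3 y_1=-4 y_2=2 y_3=3 y_4=2
S(11/4) = 11419/3584

y_0 = S_0(0) = a_0 = -3
y_1 = S_1(0) = a_1 = -4
y_2 = S_2(0) = a_2 = 2
y_3 = S_3(0) = a_3 = 3
y_4 = S_3(1) = 2
t_q=11/4 is in segment 2 (τ=3/4); S_2(τ)=11419/3584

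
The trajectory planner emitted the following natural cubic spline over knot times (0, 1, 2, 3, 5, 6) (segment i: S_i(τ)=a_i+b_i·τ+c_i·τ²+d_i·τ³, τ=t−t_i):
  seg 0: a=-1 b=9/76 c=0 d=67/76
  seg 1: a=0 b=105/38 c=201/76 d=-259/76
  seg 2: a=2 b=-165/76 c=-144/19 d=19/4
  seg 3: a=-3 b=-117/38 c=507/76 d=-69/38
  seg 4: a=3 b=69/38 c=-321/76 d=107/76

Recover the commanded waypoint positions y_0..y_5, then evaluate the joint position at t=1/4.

y_0=-1 y_1=0 y_2=2 y_3=-3 y_4=3 y_5=2
S(1/4) = -4653/4864

y_0 = S_0(0) = a_0 = -1
y_1 = S_1(0) = a_1 = 0
y_2 = S_2(0) = a_2 = 2
y_3 = S_3(0) = a_3 = -3
y_4 = S_4(0) = a_4 = 3
y_5 = S_4(1) = 2
t_q=1/4 is in segment 0 (τ=1/4); S_0(τ)=-4653/4864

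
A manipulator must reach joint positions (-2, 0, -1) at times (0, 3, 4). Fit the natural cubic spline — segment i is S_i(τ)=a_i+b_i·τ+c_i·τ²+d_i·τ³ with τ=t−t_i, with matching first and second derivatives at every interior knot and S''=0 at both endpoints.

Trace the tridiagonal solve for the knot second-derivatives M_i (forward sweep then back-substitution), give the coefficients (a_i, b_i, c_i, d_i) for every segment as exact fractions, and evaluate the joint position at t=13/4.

Δ: Δ0=2/3, Δ1=-1
row 1: diag=8, rhs=-10; c'=1/8, d'=-5/4
back: M1=-5/4
M: M0=0, M1=-5/4, M2=0
seg 0: a=-2, c=M0/2=0, d=(M1−M0)/(6·3)=-5/72, b=Δ0−h0·(2M0+M1)/6=31/24
seg 1: a=0, c=M1/2=-5/8, d=(M2−M1)/(6·1)=5/24, b=Δ1−h1·(2M1+M2)/6=-7/12
t_q=13/4 → seg 1, τ=1/4; S=0+-7/12·τ+-5/8·τ²+5/24·τ³=-93/512

  seg 0: a=-2 b=31/24 c=0 d=-5/72
  seg 1: a=0 b=-7/12 c=-5/8 d=5/24
S(13/4) = -93/512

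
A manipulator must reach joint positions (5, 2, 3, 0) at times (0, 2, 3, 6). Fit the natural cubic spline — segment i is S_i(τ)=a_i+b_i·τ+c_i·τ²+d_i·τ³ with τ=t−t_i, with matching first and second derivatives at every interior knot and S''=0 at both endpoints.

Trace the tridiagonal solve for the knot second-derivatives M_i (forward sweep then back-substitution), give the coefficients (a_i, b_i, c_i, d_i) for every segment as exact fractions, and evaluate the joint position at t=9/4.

  seg 0: a=5 b=-229/94 c=0 d=11/47
  seg 1: a=2 b=35/94 c=66/47 d=-73/94
  seg 2: a=3 b=40/47 c=-87/94 d=29/282
S(9/4) = 13047/6016

Δ: Δ0=-3/2, Δ1=1, Δ2=-1
row 1: diag=6, rhs=15; c'=1/6, d'=5/2
row 2: denom=8−1·1/6=47/6; d'=(-12−1·5/2)/(47/6)=-87/47
back: M2=-87/47
back: M1=5/2−1/6·-87/47=132/47
M: M0=0, M1=132/47, M2=-87/47, M3=0
seg 0: a=5, c=M0/2=0, d=(M1−M0)/(6·2)=11/47, b=Δ0−h0·(2M0+M1)/6=-229/94
seg 1: a=2, c=M1/2=66/47, d=(M2−M1)/(6·1)=-73/94, b=Δ1−h1·(2M1+M2)/6=35/94
seg 2: a=3, c=M2/2=-87/94, d=(M3−M2)/(6·3)=29/282, b=Δ2−h2·(2M2+M3)/6=40/47
t_q=9/4 → seg 1, τ=1/4; S=2+35/94·τ+66/47·τ²+-73/94·τ³=13047/6016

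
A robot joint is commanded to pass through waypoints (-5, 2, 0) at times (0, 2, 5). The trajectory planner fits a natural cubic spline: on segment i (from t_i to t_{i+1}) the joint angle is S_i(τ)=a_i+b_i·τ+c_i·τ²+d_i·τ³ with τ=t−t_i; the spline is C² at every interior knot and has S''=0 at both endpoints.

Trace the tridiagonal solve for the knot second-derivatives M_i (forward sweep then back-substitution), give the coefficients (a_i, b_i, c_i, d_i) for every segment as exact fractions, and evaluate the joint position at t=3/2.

  seg 0: a=-5 b=13/3 c=0 d=-5/24
  seg 1: a=2 b=11/6 c=-5/4 d=5/36
S(3/2) = 51/64

Δ: Δ0=7/2, Δ1=-2/3
row 1: diag=10, rhs=-25; c'=3/10, d'=-5/2
back: M1=-5/2
M: M0=0, M1=-5/2, M2=0
seg 0: a=-5, c=M0/2=0, d=(M1−M0)/(6·2)=-5/24, b=Δ0−h0·(2M0+M1)/6=13/3
seg 1: a=2, c=M1/2=-5/4, d=(M2−M1)/(6·3)=5/36, b=Δ1−h1·(2M1+M2)/6=11/6
t_q=3/2 → seg 0, τ=3/2; S=-5+13/3·τ+0·τ²+-5/24·τ³=51/64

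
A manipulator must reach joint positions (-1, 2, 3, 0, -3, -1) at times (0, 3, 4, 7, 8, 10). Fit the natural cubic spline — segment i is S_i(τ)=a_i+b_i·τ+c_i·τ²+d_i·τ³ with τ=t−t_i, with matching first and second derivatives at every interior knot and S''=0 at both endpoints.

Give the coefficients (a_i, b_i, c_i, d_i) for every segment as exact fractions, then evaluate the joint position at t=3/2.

Δ: Δ0=1, Δ1=1, Δ2=-1, Δ3=-3, Δ4=1
row 1: diag=8, rhs=0; c'=1/8, d'=0
row 2: denom=8−1·1/8=63/8; d'=(-12−1·0)/(63/8)=-32/21
row 3: denom=8−3·8/21=48/7; d'=(-12−3·-32/21)/(48/7)=-13/12
row 4: denom=6−1·7/48=281/48; d'=(24−1·-13/12)/(281/48)=1204/281
back: M4=1204/281
back: M3=-13/12−7/48·1204/281=-480/281
back: M2=-32/21−8/21·-480/281=-736/843
back: M1=0−1/8·-736/843=92/843
M: M0=0, M1=92/843, M2=-736/843, M3=-480/281, M4=1204/281, M5=0
seg 0: a=-1, c=M0/2=0, d=(M1−M0)/(6·3)=46/7587, b=Δ0−h0·(2M0+M1)/6=797/843
seg 1: a=2, c=M1/2=46/843, d=(M2−M1)/(6·1)=-46/281, b=Δ1−h1·(2M1+M2)/6=935/843
seg 2: a=3, c=M2/2=-368/843, d=(M3−M2)/(6·3)=-352/7587, b=Δ2−h2·(2M2+M3)/6=613/843
seg 3: a=0, c=M3/2=-240/281, d=(M4−M3)/(6·1)=842/843, b=Δ3−h3·(2M3+M4)/6=-2651/843
seg 4: a=-3, c=M4/2=602/281, d=(M5−M4)/(6·2)=-301/843, b=Δ4−h4·(2M4+M5)/6=-1565/843
t_q=3/2 → seg 0, τ=3/2; S=-1+797/843·τ+0·τ²+46/7587·τ³=493/1124

  seg 0: a=-1 b=797/843 c=0 d=46/7587
  seg 1: a=2 b=935/843 c=46/843 d=-46/281
  seg 2: a=3 b=613/843 c=-368/843 d=-352/7587
  seg 3: a=0 b=-2651/843 c=-240/281 d=842/843
  seg 4: a=-3 b=-1565/843 c=602/281 d=-301/843
S(3/2) = 493/1124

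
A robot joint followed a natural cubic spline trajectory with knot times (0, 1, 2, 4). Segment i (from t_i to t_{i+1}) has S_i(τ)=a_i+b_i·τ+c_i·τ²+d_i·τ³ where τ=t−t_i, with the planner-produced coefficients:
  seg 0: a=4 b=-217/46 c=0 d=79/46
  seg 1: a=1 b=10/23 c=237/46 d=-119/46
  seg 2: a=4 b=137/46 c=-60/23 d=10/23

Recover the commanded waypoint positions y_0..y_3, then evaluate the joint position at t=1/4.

y_0=4 y_1=1 y_2=4 y_3=3
S(1/4) = 8383/2944

y_0 = S_0(0) = a_0 = 4
y_1 = S_1(0) = a_1 = 1
y_2 = S_2(0) = a_2 = 4
y_3 = S_2(2) = 3
t_q=1/4 is in segment 0 (τ=1/4); S_0(τ)=8383/2944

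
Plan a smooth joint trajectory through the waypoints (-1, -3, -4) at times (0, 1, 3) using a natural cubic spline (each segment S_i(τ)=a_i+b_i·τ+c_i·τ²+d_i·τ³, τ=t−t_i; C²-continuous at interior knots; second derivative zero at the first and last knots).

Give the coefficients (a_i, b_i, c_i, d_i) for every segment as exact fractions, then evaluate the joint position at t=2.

  seg 0: a=-1 b=-9/4 c=0 d=1/4
  seg 1: a=-3 b=-3/2 c=3/4 d=-1/8
S(2) = -31/8

Δ: Δ0=-2, Δ1=-1/2
row 1: diag=6, rhs=9; c'=1/3, d'=3/2
back: M1=3/2
M: M0=0, M1=3/2, M2=0
seg 0: a=-1, c=M0/2=0, d=(M1−M0)/(6·1)=1/4, b=Δ0−h0·(2M0+M1)/6=-9/4
seg 1: a=-3, c=M1/2=3/4, d=(M2−M1)/(6·2)=-1/8, b=Δ1−h1·(2M1+M2)/6=-3/2
t_q=2 → seg 1, τ=1; S=-3+-3/2·τ+3/4·τ²+-1/8·τ³=-31/8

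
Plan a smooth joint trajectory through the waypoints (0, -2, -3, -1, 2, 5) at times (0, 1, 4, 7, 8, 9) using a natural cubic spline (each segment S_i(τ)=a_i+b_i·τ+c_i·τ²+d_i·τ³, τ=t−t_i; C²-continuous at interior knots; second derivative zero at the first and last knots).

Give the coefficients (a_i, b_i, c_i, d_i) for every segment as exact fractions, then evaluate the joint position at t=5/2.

  seg 0: a=0 b=-5369/2409 c=0 d=551/2409
  seg 1: a=-2 b=-3716/2409 c=551/803 d=-62/657
  seg 2: a=-3 b=64/2409 c=-131/803 d=907/7227
  seg 3: a=-1 b=5869/2409 c=776/803 d=-970/2409
  seg 4: a=2 b=7615/2409 c=-194/803 d=194/2409
S(5/2) = -2480/803

Δ: Δ0=-2, Δ1=-1/3, Δ2=2/3, Δ3=3, Δ4=3
row 1: diag=8, rhs=10; c'=3/8, d'=5/4
row 2: denom=12−3·3/8=87/8; d'=(6−3·5/4)/(87/8)=6/29
row 3: denom=8−3·8/29=208/29; d'=(14−3·6/29)/(208/29)=97/52
row 4: denom=4−1·29/208=803/208; d'=(0−1·97/52)/(803/208)=-388/803
back: M4=-388/803
back: M3=97/52−29/208·-388/803=1552/803
back: M2=6/29−8/29·1552/803=-262/803
back: M1=5/4−3/8·-262/803=1102/803
M: M0=0, M1=1102/803, M2=-262/803, M3=1552/803, M4=-388/803, M5=0
seg 0: a=0, c=M0/2=0, d=(M1−M0)/(6·1)=551/2409, b=Δ0−h0·(2M0+M1)/6=-5369/2409
seg 1: a=-2, c=M1/2=551/803, d=(M2−M1)/(6·3)=-62/657, b=Δ1−h1·(2M1+M2)/6=-3716/2409
seg 2: a=-3, c=M2/2=-131/803, d=(M3−M2)/(6·3)=907/7227, b=Δ2−h2·(2M2+M3)/6=64/2409
seg 3: a=-1, c=M3/2=776/803, d=(M4−M3)/(6·1)=-970/2409, b=Δ3−h3·(2M3+M4)/6=5869/2409
seg 4: a=2, c=M4/2=-194/803, d=(M5−M4)/(6·1)=194/2409, b=Δ4−h4·(2M4+M5)/6=7615/2409
t_q=5/2 → seg 1, τ=3/2; S=-2+-3716/2409·τ+551/803·τ²+-62/657·τ³=-2480/803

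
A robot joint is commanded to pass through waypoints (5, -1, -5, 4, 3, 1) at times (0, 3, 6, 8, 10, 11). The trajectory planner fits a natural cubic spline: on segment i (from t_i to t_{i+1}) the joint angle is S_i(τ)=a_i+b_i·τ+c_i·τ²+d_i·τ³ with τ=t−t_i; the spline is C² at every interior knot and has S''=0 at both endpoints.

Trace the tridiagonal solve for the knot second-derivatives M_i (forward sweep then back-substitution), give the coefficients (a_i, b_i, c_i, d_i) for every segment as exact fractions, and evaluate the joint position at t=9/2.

Δ: Δ0=-2, Δ1=-4/3, Δ2=9/2, Δ3=-1/2, Δ4=-2
row 1: diag=12, rhs=4; c'=1/4, d'=1/3
row 2: denom=10−3·1/4=37/4; d'=(35−3·1/3)/(37/4)=136/37
row 3: denom=8−2·8/37=280/37; d'=(-30−2·136/37)/(280/37)=-691/140
row 4: denom=6−2·37/140=383/70; d'=(-9−2·-691/140)/(383/70)=61/383
back: M4=61/383
back: M3=-691/140−37/140·61/383=-3813/766
back: M2=136/37−8/37·-3813/766=1820/383
back: M1=1/3−1/4·1820/383=-982/1149
M: M0=0, M1=-982/1149, M2=1820/383, M3=-3813/766, M4=61/383, M5=0
seg 0: a=5, c=M0/2=0, d=(M1−M0)/(6·3)=-491/10341, b=Δ0−h0·(2M0+M1)/6=-1807/1149
seg 1: a=-1, c=M1/2=-491/1149, d=(M2−M1)/(6·3)=3221/10341, b=Δ1−h1·(2M1+M2)/6=-3280/1149
seg 2: a=-5, c=M2/2=910/383, d=(M3−M2)/(6·2)=-7453/9192, b=Δ2−h2·(2M2+M3)/6=3437/1149
seg 3: a=4, c=M3/2=-3813/1532, d=(M4−M3)/(6·2)=3935/9192, b=Δ3−h3·(2M3+M4)/6=6355/2298
seg 4: a=3, c=M4/2=61/766, d=(M5−M4)/(6·1)=-61/2298, b=Δ4−h4·(2M4+M5)/6=-2359/1149
t_q=9/2 → seg 1, τ=3/2; S=-1+-3280/1149·τ+-491/1149·τ²+3221/10341·τ³=-15909/3064

  seg 0: a=5 b=-1807/1149 c=0 d=-491/10341
  seg 1: a=-1 b=-3280/1149 c=-491/1149 d=3221/10341
  seg 2: a=-5 b=3437/1149 c=910/383 d=-7453/9192
  seg 3: a=4 b=6355/2298 c=-3813/1532 d=3935/9192
  seg 4: a=3 b=-2359/1149 c=61/766 d=-61/2298
S(9/2) = -15909/3064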